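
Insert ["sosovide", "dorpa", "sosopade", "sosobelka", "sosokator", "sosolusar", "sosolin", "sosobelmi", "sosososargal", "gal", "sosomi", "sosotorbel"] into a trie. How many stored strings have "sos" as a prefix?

Traverse to the node for "sos", then collect every word in that subtree.
Words under "sos": sosobelka, sosobelmi, sosokator, sosolin, sosolusar, sosomi, sosopade, sosososargal, sosotorbel, sosovide
Count: 10

10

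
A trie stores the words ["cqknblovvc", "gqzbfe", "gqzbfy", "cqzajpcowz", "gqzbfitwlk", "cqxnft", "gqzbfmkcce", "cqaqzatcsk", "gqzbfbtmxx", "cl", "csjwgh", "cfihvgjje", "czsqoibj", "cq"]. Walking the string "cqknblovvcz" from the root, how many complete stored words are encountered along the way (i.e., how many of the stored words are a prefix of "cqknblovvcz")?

2

Check each prefix of "cqknblovvcz" against the stored set — each match is an end-marker on the path.
Prefixes of the query that are stored words: "cq", "cqknblovvc"
Count: 2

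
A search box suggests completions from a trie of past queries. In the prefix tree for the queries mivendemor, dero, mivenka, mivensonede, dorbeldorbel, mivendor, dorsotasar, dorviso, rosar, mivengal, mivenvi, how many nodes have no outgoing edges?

Leaves are exactly the stored words that no other stored word extends.
Those words: "dero", "dorbeldorbel", "dorsotasar", "dorviso", "mivendemor", "mivendor", "mivengal", "mivenka", "mivensonede", "mivenvi", "rosar"
Leaf count: 11

11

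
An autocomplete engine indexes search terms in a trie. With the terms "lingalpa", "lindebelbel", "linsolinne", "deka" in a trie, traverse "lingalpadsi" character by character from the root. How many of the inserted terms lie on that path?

Traverse "lingalpadsi" character by character; count nodes along the way that are marked as word ends.
Prefixes of the query that are stored words: "lingalpa"
Count: 1

1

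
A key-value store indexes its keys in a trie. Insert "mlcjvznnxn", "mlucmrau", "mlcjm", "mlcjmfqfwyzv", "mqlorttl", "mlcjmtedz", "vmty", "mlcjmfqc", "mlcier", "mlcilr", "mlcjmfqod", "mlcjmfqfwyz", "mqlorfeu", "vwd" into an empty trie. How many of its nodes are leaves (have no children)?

A leaf is a node with no children — equivalently, the end of a word that is not a proper prefix of any other stored word.
Those words: "mlcier", "mlcilr", "mlcjmfqc", "mlcjmfqfwyzv", "mlcjmfqod", "mlcjmtedz", "mlcjvznnxn", "mlucmrau", "mqlorfeu", "mqlorttl", "vmty", "vwd"
Leaf count: 12

12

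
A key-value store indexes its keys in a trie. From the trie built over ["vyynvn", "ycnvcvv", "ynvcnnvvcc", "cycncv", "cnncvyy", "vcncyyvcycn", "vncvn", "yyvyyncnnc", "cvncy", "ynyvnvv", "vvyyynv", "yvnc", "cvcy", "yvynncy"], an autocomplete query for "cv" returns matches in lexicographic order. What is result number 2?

cvncy

DFS of the "cv" subtree visits, in order: "cvcy", "cvncy"
The 2nd is cvncy.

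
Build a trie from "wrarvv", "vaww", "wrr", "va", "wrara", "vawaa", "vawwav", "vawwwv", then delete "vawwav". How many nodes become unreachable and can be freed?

After clearing the end-marker at "vawwav", prune upward until reaching a node still needed by another word.
The suffix "av" (2 nodes) is used only by "vawwav"; the node for "vaww" still has the child "w", so pruning stops there.
Nodes removed: 2

2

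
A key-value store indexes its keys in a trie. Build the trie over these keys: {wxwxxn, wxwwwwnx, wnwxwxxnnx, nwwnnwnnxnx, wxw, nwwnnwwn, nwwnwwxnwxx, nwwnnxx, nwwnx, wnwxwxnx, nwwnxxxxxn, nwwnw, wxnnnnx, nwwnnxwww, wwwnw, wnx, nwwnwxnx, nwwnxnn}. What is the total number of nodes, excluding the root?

Count nodes per top-level branch (shared prefixes stored once):
  'n'-branch (nwwnnwnnxnx, nwwnnwwn, nwwnnxwww, nwwnnxx, nwwnw, nwwnwwxnwxx, nwwnwxnx, nwwnx, nwwnxnn, nwwnxxxxxn): 36 nodes
  'w'-branch (wnwxwxnx, wnwxwxxnnx, wnx, wwwnw, wxnnnnx, wxw, wxwwwwnx, wxwxxn): 32 nodes
Sum: 68

68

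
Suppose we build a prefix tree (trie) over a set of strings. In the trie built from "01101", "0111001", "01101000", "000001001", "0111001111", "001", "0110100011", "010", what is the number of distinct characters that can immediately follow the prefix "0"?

Follow the path "0" to its node, then look at its outgoing edges.
Characters that immediately follow "0" among the stored strings: {0, 1}.
That node has 2 child edges.

2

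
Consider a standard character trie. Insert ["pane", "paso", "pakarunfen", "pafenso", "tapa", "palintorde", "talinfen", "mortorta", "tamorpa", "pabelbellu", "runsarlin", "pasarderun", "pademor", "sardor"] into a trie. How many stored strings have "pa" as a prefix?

Filter for entries beginning with "pa":
Words under "pa": pabelbellu, pademor, pafenso, pakarunfen, palintorde, pane, pasarderun, paso
Count: 8

8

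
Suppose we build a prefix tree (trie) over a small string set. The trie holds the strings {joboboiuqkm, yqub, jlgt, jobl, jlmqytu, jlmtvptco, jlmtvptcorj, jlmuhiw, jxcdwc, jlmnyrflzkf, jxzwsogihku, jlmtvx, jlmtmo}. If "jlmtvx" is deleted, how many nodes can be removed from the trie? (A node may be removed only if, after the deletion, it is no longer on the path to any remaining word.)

1

After clearing the end-marker at "jlmtvx", prune upward until reaching a node still needed by another word.
The suffix "x" (1 node) is used only by "jlmtvx"; the node for "jlmtv" still has the child "p", so pruning stops there.
Nodes removed: 1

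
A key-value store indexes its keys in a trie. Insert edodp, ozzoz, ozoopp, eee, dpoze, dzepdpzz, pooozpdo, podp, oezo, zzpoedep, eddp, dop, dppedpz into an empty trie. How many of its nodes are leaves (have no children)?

Leaves are exactly the stored words that no other stored word extends.
Those words: "dop", "dpoze", "dppedpz", "dzepdpzz", "eddp", "edodp", "eee", "oezo", "ozoopp", "ozzoz", "podp", "pooozpdo", "zzpoedep"
Leaf count: 13

13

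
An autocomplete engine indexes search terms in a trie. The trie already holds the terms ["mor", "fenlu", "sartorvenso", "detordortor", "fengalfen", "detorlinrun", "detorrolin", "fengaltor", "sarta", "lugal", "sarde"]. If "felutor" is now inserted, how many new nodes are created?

The longest prefix of "felutor" already in the trie is "fe" (length 2).
Each of the 5 remaining characters creates one node.

5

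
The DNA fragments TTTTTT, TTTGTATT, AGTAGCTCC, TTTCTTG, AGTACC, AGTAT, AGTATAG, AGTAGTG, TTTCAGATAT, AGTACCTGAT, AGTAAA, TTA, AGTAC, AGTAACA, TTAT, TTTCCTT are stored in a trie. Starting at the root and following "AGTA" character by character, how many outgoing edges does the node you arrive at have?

Walk "AGTA" from the root, arriving at one node.
Characters that immediately follow "AGTA" among the stored strings: {A, C, G, T}.
That node has 4 child edges.

4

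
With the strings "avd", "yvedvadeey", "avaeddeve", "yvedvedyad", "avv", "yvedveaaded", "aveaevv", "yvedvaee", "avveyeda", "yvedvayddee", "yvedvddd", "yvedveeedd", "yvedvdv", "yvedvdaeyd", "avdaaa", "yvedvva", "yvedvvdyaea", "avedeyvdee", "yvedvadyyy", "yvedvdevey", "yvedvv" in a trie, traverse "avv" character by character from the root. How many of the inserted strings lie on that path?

1

Traverse "avv" character by character; count nodes along the way that are marked as word ends.
Prefixes of the query that are stored words: "avv"
Count: 1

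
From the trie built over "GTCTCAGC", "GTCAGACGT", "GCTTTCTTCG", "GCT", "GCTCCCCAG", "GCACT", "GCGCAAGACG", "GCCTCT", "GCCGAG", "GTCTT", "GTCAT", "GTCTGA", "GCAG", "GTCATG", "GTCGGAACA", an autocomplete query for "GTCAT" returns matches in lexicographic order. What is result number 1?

DFS of the "GTCAT" subtree visits, in order: "GTCAT", "GTCATG"
The 1st is GTCAT.

GTCAT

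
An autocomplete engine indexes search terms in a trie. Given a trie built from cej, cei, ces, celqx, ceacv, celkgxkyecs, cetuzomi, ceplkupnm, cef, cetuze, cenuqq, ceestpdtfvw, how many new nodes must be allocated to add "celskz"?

Walking "celskz" from the root, the first 3 characters ("cel") follow existing edges; "s" is the first miss.
New nodes needed: |"celskz"| − 3 = 6 − 3 = 3.

3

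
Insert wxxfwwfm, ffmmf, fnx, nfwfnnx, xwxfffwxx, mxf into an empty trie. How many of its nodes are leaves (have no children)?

Leaves are exactly the stored words that no other stored word extends.
Those words: "ffmmf", "fnx", "mxf", "nfwfnnx", "wxxfwwfm", "xwxfffwxx"
Leaf count: 6

6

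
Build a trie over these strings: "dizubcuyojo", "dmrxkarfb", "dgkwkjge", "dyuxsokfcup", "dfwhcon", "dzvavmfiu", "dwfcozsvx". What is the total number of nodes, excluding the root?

58

For each word, the new-node count is its length minus the longest prefix already in the trie:
  "dizubcuyojo" → 11 new (d, i, z, u, b, c, u, y, o, j, o)
  "dmrxkarfb" → prefix "d" already present; 8 new (m, r, x, k, a, r, f, b)
  "dgkwkjge" → prefix "d" already present; 7 new (g, k, w, k, j, g, e)
  "dyuxsokfcup" → prefix "d" already present; 10 new (y, u, x, s, o, k, f, c, u, p)
  "dfwhcon" → prefix "d" already present; 6 new (f, w, h, c, o, n)
  "dzvavmfiu" → prefix "d" already present; 8 new (z, v, a, v, m, f, i, u)
  "dwfcozsvx" → prefix "d" already present; 8 new (w, f, c, o, z, s, v, x)
Total nodes = 11 + 8 + 7 + 10 + 6 + 8 + 8 = 58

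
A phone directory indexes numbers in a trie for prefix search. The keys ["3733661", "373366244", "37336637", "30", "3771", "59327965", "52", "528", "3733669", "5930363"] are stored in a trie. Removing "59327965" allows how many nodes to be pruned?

A node on "59327965"'s path can go only if nothing else ends at it or branches off below it.
The suffix "27965" (5 nodes) is used only by "59327965"; the node for "593" still has the child "0", so pruning stops there.
Nodes removed: 5

5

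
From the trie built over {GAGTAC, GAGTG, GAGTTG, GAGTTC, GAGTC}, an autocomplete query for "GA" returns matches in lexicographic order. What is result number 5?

Words with prefix "GA", in lexicographic order: "GAGTAC", "GAGTC", "GAGTG", "GAGTTC", "GAGTTG"
The 5th is GAGTTG.

GAGTTG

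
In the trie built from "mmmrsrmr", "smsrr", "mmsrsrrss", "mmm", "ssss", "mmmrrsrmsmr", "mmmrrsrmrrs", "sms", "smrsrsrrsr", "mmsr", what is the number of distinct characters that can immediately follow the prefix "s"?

2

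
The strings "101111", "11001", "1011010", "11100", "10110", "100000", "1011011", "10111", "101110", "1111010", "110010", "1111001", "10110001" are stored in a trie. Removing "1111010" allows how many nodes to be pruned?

2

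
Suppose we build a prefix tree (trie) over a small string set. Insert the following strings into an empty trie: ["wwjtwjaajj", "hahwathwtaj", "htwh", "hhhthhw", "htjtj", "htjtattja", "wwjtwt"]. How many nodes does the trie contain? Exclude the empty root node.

39

Trie structure (* marks end of a word):
(root)
├─ h
│  ├─ a
│  │  └─ h
│  │     └─ w
│  │        └─ a
│  │           └─ t
│  │              └─ h
│  │                 └─ w
│  │                    └─ t
│  │                       └─ a
│  │                          └─ j *
│  ├─ h
│  │  └─ h
│  │     └─ t
│  │        └─ h
│  │           └─ h
│  │              └─ w *
│  └─ t
│     ├─ j
│     │  └─ t
│     │     ├─ a
│     │     │  └─ t
│     │     │     └─ t
│     │     │        └─ j
│     │     │           └─ a *
│     │     └─ j *
│     └─ w
│        └─ h *
└─ w
   └─ w
      └─ j
         └─ t
            └─ w
               ├─ j
               │  └─ a
               │     └─ a
               │        └─ j
               │           └─ j *
               └─ t *
Counting every labelled node above: 39.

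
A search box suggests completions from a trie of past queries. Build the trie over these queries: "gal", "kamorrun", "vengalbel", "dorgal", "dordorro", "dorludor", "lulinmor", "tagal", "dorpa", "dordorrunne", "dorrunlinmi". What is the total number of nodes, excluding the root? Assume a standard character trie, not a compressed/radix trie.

Insert word by word; a character creates a node only if that edge doesn't already exist:
  "gal" → 3 new (g, a, l)
  "kamorrun" → 8 new (k, a, m, o, r, r, u, n)
  "vengalbel" → 9 new (v, e, n, g, a, l, b, e, l)
  "dorgal" → 6 new (d, o, r, g, a, l)
  "dordorro" → prefix "dor" already present; 5 new (d, o, r, r, o)
  "dorludor" → prefix "dor" already present; 5 new (l, u, d, o, r)
  "lulinmor" → 8 new (l, u, l, i, n, m, o, r)
  "tagal" → 5 new (t, a, g, a, l)
  "dorpa" → prefix "dor" already present; 2 new (p, a)
  "dordorrunne" → prefix "dordorr" already present; 4 new (u, n, n, e)
  "dorrunlinmi" → prefix "dor" already present; 8 new (r, u, n, l, i, n, m, i)
Total nodes = 3 + 8 + 9 + 6 + 5 + 5 + 8 + 5 + 2 + 4 + 8 = 63

63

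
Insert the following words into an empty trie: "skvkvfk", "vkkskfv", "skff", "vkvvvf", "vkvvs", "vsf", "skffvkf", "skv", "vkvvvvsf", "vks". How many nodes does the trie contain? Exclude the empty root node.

Insert word by word; a character creates a node only if that edge doesn't already exist:
  "skvkvfk" → 7 new (s, k, v, k, v, f, k)
  "vkkskfv" → 7 new (v, k, k, s, k, f, v)
  "skff" → prefix "sk" already present; 2 new (f, f)
  "vkvvvf" → prefix "vk" already present; 4 new (v, v, v, f)
  "vkvvs" → prefix "vkvv" already present; 1 new (s)
  "vsf" → prefix "v" already present; 2 new (s, f)
  "skffvkf" → prefix "skff" already present; 3 new (v, k, f)
  "skv" → prefix "skv" already present; 0 new (none)
  "vkvvvvsf" → prefix "vkvvv" already present; 3 new (v, s, f)
  "vks" → prefix "vk" already present; 1 new (s)
Total nodes = 7 + 7 + 2 + 4 + 1 + 2 + 3 + 0 + 3 + 1 = 30

30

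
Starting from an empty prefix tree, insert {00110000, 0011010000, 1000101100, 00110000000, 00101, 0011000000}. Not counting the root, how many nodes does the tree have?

Count nodes per top-level branch (shared prefixes stored once):
  '0'-branch (00101, 00110000, 0011000000, 00110000000, 0011010000): 18 nodes
  '1'-branch (1000101100): 10 nodes
Sum: 28

28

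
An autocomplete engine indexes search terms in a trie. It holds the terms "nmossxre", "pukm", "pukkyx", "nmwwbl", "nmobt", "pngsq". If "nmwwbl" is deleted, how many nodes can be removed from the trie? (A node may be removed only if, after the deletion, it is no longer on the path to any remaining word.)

4

After clearing the end-marker at "nmwwbl", prune upward until reaching a node still needed by another word.
The suffix "wwbl" (4 nodes) is used only by "nmwwbl"; the node for "nm" still has the child "o", so pruning stops there.
Nodes removed: 4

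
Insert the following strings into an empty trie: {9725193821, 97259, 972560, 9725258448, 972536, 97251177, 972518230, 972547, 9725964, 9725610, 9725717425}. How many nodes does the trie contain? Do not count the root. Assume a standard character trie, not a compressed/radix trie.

40

Count nodes per top-level branch (shared prefixes stored once):
  '9'-branch (97251177, 972518230, 9725193821, 9725258448, 972536, 972547, 972560, 9725610, 9725717425, 97259, 9725964): 40 nodes
Sum: 40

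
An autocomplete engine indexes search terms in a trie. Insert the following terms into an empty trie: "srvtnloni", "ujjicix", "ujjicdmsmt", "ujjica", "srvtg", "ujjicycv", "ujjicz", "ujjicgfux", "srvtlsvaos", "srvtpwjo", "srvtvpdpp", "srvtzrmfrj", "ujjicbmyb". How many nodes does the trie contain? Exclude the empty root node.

56

For each word, the new-node count is its length minus the longest prefix already in the trie:
  "srvtnloni" → 9 new (s, r, v, t, n, l, o, n, i)
  "ujjicix" → 7 new (u, j, j, i, c, i, x)
  "ujjicdmsmt" → prefix "ujjic" already present; 5 new (d, m, s, m, t)
  "ujjica" → prefix "ujjic" already present; 1 new (a)
  "srvtg" → prefix "srvt" already present; 1 new (g)
  "ujjicycv" → prefix "ujjic" already present; 3 new (y, c, v)
  "ujjicz" → prefix "ujjic" already present; 1 new (z)
  "ujjicgfux" → prefix "ujjic" already present; 4 new (g, f, u, x)
  "srvtlsvaos" → prefix "srvt" already present; 6 new (l, s, v, a, o, s)
  "srvtpwjo" → prefix "srvt" already present; 4 new (p, w, j, o)
  "srvtvpdpp" → prefix "srvt" already present; 5 new (v, p, d, p, p)
  "srvtzrmfrj" → prefix "srvt" already present; 6 new (z, r, m, f, r, j)
  "ujjicbmyb" → prefix "ujjic" already present; 4 new (b, m, y, b)
Total nodes = 9 + 7 + 5 + 1 + 1 + 3 + 1 + 4 + 6 + 4 + 5 + 6 + 4 = 56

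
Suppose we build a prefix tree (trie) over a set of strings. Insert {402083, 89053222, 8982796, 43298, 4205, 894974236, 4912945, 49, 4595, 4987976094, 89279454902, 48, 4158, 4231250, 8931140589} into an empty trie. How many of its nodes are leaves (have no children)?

Leaves are exactly the stored words that no other stored word extends.
Those words: "402083", "4158", "4205", "4231250", "43298", "4595", "48", "4912945", "4987976094", "89053222", "89279454902", "8931140589", "894974236", "8982796"
Leaf count: 14

14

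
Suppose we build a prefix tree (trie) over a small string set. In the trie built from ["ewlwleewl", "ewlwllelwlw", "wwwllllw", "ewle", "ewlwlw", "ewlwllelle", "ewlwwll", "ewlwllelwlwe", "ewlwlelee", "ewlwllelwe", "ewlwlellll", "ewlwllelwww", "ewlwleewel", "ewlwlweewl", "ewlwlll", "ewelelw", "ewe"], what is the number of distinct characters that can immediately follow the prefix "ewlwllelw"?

The children of the "ewlwllelw" node are the distinct next characters among strings starting with "ewlwllelw".
Distinct next characters after "ewlwllelw": e, l, w.
That node has 3 child edges.

3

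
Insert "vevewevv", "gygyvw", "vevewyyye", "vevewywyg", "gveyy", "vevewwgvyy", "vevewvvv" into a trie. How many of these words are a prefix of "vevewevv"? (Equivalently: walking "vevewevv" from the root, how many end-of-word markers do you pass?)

1

Walk "vevewevv" from the root; an end-of-word marker is hit whenever a stored word is a prefix of "vevewevv".
Prefixes of the query that are stored words: "vevewevv"
Count: 1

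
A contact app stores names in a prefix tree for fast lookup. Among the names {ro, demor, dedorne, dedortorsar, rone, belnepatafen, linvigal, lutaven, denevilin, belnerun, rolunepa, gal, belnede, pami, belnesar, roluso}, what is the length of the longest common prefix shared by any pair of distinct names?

The deepest shared node is where two words last agree before diverging.
e.g. "belnede" and "belnepatafen" share the prefix "belne" of length 5; no pair shares a longer one.
Longest shared-prefix length: 5

5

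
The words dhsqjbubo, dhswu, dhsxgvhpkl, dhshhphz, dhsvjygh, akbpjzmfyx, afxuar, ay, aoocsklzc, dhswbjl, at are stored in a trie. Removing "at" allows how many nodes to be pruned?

A node on "at"'s path can go only if nothing else ends at it or branches off below it.
The suffix "t" (1 node) is used only by "at"; the node for "a" still has the child "k", so pruning stops there.
Nodes removed: 1

1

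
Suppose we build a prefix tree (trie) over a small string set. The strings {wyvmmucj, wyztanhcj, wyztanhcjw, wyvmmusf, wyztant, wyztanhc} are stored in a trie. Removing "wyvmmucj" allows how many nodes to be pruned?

2

A node on "wyvmmucj"'s path can go only if nothing else ends at it or branches off below it.
The suffix "cj" (2 nodes) is used only by "wyvmmucj"; the node for "wyvmmu" still has the child "s", so pruning stops there.
Nodes removed: 2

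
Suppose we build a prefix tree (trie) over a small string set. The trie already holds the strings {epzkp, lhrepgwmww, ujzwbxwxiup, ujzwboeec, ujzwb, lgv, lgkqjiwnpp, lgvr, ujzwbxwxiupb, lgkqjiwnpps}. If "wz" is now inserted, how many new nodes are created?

"wz" shares no prefix with any stored word, so all 2 characters open new nodes.
2 − 0 = 2 new nodes.

2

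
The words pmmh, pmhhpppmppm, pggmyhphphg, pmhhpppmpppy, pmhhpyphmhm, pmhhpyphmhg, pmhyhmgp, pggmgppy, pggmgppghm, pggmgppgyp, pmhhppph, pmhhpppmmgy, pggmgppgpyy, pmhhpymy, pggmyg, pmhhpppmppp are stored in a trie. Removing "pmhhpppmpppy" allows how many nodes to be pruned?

A node on "pmhhpppmpppy"'s path can go only if nothing else ends at it or branches off below it.
The suffix "y" (1 node) is used only by "pmhhpppmpppy"; "pmhhpppmppp" is itself a stored word, so pruning stops there.
Nodes removed: 1

1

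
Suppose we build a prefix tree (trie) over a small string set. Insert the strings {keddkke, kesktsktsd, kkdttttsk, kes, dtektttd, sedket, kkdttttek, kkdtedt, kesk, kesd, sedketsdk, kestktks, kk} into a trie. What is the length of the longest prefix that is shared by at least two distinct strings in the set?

Equivalently: take the maximum, over all pairs, of their longest common prefix length.
"kkdttttek" and "kkdttttsk" agree on "kkdtttt" (7 characters) before diverging; nothing deeper is shared.
Longest shared-prefix length: 7

7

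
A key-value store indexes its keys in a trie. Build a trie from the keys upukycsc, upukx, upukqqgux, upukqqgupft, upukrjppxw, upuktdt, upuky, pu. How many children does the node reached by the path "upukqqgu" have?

Walk "upukqqgu" from the root, arriving at one node.
Characters that immediately follow "upukqqgu" among the stored strings: {p, x}.
That node has 2 child edges.

2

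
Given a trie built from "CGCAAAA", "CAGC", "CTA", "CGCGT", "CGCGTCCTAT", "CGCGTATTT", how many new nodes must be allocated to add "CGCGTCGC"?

The longest prefix of "CGCGTCGC" already in the trie is "CGCGTC" (length 6).
New nodes needed: |"CGCGTCGC"| − 6 = 8 − 6 = 2.

2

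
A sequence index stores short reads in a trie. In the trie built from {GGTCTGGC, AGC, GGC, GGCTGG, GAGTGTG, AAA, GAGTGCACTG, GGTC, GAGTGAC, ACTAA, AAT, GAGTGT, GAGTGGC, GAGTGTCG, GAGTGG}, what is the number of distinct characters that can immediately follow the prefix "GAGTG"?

Follow the path "GAGTG" to its node, then look at its outgoing edges.
Characters that immediately follow "GAGTG" among the stored strings: {A, C, G, T}.
That node has 4 child edges.

4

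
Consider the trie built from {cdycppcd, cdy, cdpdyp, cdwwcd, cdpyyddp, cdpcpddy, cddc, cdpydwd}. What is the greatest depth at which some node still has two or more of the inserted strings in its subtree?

The deepest shared node is where two words last agree before diverging.
e.g. "cdpydwd" and "cdpyyddp" share the prefix "cdpy" of length 4; no pair shares a longer one.
Longest shared-prefix length: 4

4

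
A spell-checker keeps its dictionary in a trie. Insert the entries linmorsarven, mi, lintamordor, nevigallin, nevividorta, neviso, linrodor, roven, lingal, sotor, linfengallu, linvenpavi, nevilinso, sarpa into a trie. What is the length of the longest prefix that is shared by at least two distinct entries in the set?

Equivalently: take the maximum, over all pairs, of their longest common prefix length.
"nevigallin" and "nevilinso" agree on "nevi" (4 characters) before diverging; nothing deeper is shared.
Longest shared-prefix length: 4

4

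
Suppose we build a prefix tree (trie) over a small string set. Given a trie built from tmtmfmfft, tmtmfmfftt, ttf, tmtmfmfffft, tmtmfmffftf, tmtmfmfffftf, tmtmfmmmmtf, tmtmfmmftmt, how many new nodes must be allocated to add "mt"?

"mt" shares no prefix with any stored word, so all 2 characters open new nodes.
2 − 0 = 2 new nodes.

2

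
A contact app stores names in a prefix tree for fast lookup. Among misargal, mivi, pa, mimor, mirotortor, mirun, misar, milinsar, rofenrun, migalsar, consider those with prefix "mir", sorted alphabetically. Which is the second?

mirun

Filter for "mir…" and sort: "mirotortor", "mirun"
Position 2: mirun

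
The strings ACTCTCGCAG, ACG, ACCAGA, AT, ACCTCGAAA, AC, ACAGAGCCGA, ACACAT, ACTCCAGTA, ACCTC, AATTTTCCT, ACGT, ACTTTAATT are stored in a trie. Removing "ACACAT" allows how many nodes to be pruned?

3

Walk "ACACAT" from the leaf back toward the root, removing each node that no remaining word uses.
The suffix "CAT" (3 nodes) is used only by "ACACAT"; the node for "ACA" still has the child "G", so pruning stops there.
Nodes removed: 3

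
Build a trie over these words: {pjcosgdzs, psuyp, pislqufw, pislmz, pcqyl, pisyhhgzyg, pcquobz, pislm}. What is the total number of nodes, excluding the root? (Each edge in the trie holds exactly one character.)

Insert word by word; a character creates a node only if that edge doesn't already exist:
  "pjcosgdzs" → 9 new (p, j, c, o, s, g, d, z, s)
  "psuyp" → prefix "p" already present; 4 new (s, u, y, p)
  "pislqufw" → prefix "p" already present; 7 new (i, s, l, q, u, f, w)
  "pislmz" → prefix "pisl" already present; 2 new (m, z)
  "pcqyl" → prefix "p" already present; 4 new (c, q, y, l)
  "pisyhhgzyg" → prefix "pis" already present; 7 new (y, h, h, g, z, y, g)
  "pcquobz" → prefix "pcq" already present; 4 new (u, o, b, z)
  "pislm" → prefix "pislm" already present; 0 new (none)
Total nodes = 9 + 4 + 7 + 2 + 4 + 7 + 4 + 0 = 37

37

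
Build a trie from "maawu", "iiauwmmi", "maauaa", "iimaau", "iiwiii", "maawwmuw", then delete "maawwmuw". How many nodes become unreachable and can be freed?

4

A node on "maawwmuw"'s path can go only if nothing else ends at it or branches off below it.
The suffix "wmuw" (4 nodes) is used only by "maawwmuw"; the node for "maaw" still has the child "u", so pruning stops there.
Nodes removed: 4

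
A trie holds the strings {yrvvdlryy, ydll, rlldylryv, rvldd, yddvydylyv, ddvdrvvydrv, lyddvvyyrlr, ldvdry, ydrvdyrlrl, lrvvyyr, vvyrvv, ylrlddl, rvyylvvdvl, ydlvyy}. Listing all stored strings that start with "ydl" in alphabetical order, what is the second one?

ydlvyy

Filter for "ydl…" and sort: "ydll", "ydlvyy"
The 2nd is ydlvyy.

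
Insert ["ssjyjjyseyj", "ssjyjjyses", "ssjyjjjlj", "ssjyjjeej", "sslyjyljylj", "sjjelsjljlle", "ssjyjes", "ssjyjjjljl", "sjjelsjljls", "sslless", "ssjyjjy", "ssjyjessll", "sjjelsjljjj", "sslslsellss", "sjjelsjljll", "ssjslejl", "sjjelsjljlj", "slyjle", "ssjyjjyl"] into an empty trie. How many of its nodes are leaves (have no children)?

15

Leaves are exactly the stored words that no other stored word extends.
Those words: "sjjelsjljjj", "sjjelsjljlj", "sjjelsjljlle", "sjjelsjljls", "slyjle", "ssjslejl", "ssjyjessll", "ssjyjjeej", "ssjyjjjljl", "ssjyjjyl", "ssjyjjyses", "ssjyjjyseyj", "sslless", "sslslsellss", "sslyjyljylj"
Leaf count: 15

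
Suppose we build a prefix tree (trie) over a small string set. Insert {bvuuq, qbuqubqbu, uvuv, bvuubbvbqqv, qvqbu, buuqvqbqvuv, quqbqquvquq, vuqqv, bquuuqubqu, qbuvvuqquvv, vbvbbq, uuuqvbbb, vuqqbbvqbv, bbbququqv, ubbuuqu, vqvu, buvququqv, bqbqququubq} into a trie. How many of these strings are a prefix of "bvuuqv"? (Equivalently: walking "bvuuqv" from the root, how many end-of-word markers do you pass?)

Traverse "bvuuqv" character by character; count nodes along the way that are marked as word ends.
Prefixes of the query that are stored words: "bvuuq"
Count: 1

1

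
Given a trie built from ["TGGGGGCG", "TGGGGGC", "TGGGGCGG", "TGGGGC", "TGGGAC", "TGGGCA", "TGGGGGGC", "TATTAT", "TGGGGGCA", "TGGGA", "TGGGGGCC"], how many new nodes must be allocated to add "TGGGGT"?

1

Walking "TGGGGT" from the root, the first 5 characters ("TGGGG") follow existing edges; "T" is the first miss.
Each of the 1 remaining characters creates one node.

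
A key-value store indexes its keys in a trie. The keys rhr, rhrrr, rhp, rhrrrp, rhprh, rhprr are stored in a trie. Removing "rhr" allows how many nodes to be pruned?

After clearing the end-marker at "rhr", prune upward until reaching a node still needed by another word.
Every node on "rhr" is still needed (e.g. by "rhrrr"), so nothing is freed.
Nodes removed: 0

0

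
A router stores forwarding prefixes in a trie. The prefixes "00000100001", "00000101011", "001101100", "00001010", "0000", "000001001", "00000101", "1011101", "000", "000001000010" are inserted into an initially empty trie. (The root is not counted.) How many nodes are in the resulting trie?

35

Insert word by word; a character creates a node only if that edge doesn't already exist:
  "00000100001" → 11 new (0, 0, 0, 0, 0, 1, 0, 0, 0, 0, 1)
  "00000101011" → prefix "0000010" already present; 4 new (1, 0, 1, 1)
  "001101100" → prefix "00" already present; 7 new (1, 1, 0, 1, 1, 0, 0)
  "00001010" → prefix "0000" already present; 4 new (1, 0, 1, 0)
  "0000" → prefix "0000" already present; 0 new (none)
  "000001001" → prefix "00000100" already present; 1 new (1)
  "00000101" → prefix "00000101" already present; 0 new (none)
  "1011101" → 7 new (1, 0, 1, 1, 1, 0, 1)
  "000" → prefix "000" already present; 0 new (none)
  "000001000010" → prefix "00000100001" already present; 1 new (0)
Total nodes = 11 + 4 + 7 + 4 + 0 + 1 + 0 + 7 + 0 + 1 = 35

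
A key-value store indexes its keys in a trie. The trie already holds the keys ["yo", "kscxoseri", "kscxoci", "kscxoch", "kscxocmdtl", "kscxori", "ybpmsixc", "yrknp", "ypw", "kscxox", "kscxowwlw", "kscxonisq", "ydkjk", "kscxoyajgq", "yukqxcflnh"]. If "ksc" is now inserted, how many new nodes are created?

"ksc" is already a full path in the trie; only an end-marker is added.
No new nodes are needed: 0.

0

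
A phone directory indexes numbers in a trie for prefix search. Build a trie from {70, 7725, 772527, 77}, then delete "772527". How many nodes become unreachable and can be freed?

A node on "772527"'s path can go only if nothing else ends at it or branches off below it.
The suffix "27" (2 nodes) is used only by "772527"; "7725" is itself a stored word, so pruning stops there.
Nodes removed: 2

2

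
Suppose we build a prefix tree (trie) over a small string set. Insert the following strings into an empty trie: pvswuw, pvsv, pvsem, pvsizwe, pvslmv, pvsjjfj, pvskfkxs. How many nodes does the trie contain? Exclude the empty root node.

Trie structure (* marks end of a word):
(root)
└─ p
   └─ v
      └─ s
         ├─ e
         │  └─ m *
         ├─ i
         │  └─ z
         │     └─ w
         │        └─ e *
         ├─ j
         │  └─ j
         │     └─ f
         │        └─ j *
         ├─ k
         │  └─ f
         │     └─ k
         │        └─ x
         │           └─ s *
         ├─ l
         │  └─ m
         │     └─ v *
         ├─ v *
         └─ w
            └─ u
               └─ w *
Counting every labelled node above: 25.

25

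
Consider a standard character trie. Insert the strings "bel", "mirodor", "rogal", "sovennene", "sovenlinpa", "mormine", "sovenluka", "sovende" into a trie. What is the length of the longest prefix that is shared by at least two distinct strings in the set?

6

Equivalently: take the maximum, over all pairs, of their longest common prefix length.
e.g. "sovenlinpa" and "sovenluka" share the prefix "sovenl" of length 6; no pair shares a longer one.
Longest shared-prefix length: 6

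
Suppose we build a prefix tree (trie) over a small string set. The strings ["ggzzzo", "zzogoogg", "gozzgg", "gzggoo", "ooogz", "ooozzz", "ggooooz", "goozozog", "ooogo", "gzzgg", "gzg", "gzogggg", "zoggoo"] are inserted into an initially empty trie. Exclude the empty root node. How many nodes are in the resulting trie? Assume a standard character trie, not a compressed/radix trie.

57

Count nodes per top-level branch (shared prefixes stored once):
  'g'-branch (ggooooz, ggzzzo, goozozog, gozzgg, gzg, gzggoo, gzogggg, gzzgg): 35 nodes
  'o'-branch (ooogo, ooogz, ooozzz): 9 nodes
  'z'-branch (zoggoo, zzogoogg): 13 nodes
Sum: 57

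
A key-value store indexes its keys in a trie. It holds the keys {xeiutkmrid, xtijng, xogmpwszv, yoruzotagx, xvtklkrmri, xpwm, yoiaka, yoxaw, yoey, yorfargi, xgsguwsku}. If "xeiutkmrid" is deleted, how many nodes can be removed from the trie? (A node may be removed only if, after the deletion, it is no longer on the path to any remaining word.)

9

A node on "xeiutkmrid"'s path can go only if nothing else ends at it or branches off below it.
The suffix "eiutkmrid" (9 nodes) is used only by "xeiutkmrid"; the node for "x" still has the child "t", so pruning stops there.
Nodes removed: 9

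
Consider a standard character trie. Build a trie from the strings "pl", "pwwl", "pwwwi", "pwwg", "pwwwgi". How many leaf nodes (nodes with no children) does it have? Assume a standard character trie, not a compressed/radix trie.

5

Leaves are exactly the stored words that no other stored word extends.
Those words: "pl", "pwwg", "pwwl", "pwwwgi", "pwwwi"
Leaf count: 5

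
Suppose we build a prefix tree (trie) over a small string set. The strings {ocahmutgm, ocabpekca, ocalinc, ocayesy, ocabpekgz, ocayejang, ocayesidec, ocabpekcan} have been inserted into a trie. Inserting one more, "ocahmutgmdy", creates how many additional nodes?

"ocahmutgm" is already a path in the trie; the remaining "dy" must be added.
New nodes needed: |"ocahmutgmdy"| − 9 = 11 − 9 = 2.

2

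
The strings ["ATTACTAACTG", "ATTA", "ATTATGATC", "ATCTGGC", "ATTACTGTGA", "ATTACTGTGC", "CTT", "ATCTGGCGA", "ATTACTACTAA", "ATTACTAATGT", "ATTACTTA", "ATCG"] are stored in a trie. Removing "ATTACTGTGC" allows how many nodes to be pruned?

1

A node on "ATTACTGTGC"'s path can go only if nothing else ends at it or branches off below it.
The suffix "C" (1 node) is used only by "ATTACTGTGC"; the node for "ATTACTGTG" still has the child "A", so pruning stops there.
Nodes removed: 1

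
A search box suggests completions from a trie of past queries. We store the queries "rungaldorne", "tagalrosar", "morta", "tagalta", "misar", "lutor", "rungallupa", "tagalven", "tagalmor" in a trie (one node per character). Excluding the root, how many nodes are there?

For each word, the new-node count is its length minus the longest prefix already in the trie:
  "rungaldorne" → 11 new (r, u, n, g, a, l, d, o, r, n, e)
  "tagalrosar" → 10 new (t, a, g, a, l, r, o, s, a, r)
  "morta" → 5 new (m, o, r, t, a)
  "tagalta" → prefix "tagal" already present; 2 new (t, a)
  "misar" → prefix "m" already present; 4 new (i, s, a, r)
  "lutor" → 5 new (l, u, t, o, r)
  "rungallupa" → prefix "rungal" already present; 4 new (l, u, p, a)
  "tagalven" → prefix "tagal" already present; 3 new (v, e, n)
  "tagalmor" → prefix "tagal" already present; 3 new (m, o, r)
Total nodes = 11 + 10 + 5 + 2 + 4 + 5 + 4 + 3 + 3 = 47

47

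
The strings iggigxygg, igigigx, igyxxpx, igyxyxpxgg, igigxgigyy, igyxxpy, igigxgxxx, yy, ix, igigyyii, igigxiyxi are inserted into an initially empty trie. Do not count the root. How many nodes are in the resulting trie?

46

Count nodes per top-level branch (shared prefixes stored once):
  'i'-branch (iggigxygg, igigigx, igigxgigyy, igigxgxxx, igigxiyxi, igigyyii, igyxxpx, igyxxpy, igyxyxpxgg, ix): 44 nodes
  'y'-branch (yy): 2 nodes
Sum: 46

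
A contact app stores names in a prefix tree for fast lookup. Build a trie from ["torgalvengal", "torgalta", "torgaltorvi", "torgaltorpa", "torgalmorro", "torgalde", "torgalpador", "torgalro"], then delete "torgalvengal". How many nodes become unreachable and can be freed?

6

Walk "torgalvengal" from the leaf back toward the root, removing each node that no remaining word uses.
The suffix "vengal" (6 nodes) is used only by "torgalvengal"; the node for "torgal" still has the child "t", so pruning stops there.
Nodes removed: 6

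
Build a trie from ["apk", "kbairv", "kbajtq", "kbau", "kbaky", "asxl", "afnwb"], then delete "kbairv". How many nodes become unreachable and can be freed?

3

After clearing the end-marker at "kbairv", prune upward until reaching a node still needed by another word.
The suffix "irv" (3 nodes) is used only by "kbairv"; the node for "kba" still has the child "j", so pruning stops there.
Nodes removed: 3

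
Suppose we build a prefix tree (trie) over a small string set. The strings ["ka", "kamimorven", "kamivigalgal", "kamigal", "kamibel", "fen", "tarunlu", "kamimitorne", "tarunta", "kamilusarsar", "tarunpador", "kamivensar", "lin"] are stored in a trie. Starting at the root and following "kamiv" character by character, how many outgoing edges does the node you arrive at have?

2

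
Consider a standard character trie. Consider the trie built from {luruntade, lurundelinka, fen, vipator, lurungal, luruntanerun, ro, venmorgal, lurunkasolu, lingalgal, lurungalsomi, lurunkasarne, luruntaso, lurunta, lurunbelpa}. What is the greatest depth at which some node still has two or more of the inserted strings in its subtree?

8

Equivalently: take the maximum, over all pairs, of their longest common prefix length.
"lurungal" and "lurungalsomi" agree on "lurungal" (8 characters) before diverging; nothing deeper is shared.
Longest shared-prefix length: 8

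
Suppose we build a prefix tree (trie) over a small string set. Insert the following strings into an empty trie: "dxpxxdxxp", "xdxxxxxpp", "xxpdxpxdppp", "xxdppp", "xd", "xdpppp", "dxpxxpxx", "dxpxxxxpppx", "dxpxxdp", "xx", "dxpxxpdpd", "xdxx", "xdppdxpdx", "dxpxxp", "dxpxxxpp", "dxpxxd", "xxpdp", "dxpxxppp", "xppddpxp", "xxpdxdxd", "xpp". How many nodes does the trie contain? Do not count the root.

69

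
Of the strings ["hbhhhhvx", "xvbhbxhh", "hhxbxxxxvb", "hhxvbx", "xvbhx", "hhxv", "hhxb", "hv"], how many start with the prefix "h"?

Filter for entries beginning with "h":
Words under "h": hbhhhhvx, hhxb, hhxbxxxxvb, hhxv, hhxvbx, hv
Count: 6

6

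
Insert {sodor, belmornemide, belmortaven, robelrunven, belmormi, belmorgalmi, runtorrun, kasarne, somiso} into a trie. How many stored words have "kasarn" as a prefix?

1

Traverse to the node for "kasarn", then collect every word in that subtree.
Words under "kasarn": kasarne
Count: 1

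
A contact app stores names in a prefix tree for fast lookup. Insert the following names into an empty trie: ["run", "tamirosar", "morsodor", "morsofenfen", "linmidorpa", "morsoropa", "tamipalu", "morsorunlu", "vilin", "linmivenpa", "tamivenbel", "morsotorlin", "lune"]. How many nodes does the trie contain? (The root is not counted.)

73

Trace insertions, counting only characters that open a new branch:
  "run" → 3 new (r, u, n)
  "tamirosar" → 9 new (t, a, m, i, r, o, s, a, r)
  "morsodor" → 8 new (m, o, r, s, o, d, o, r)
  "morsofenfen" → prefix "morso" already present; 6 new (f, e, n, f, e, n)
  "linmidorpa" → 10 new (l, i, n, m, i, d, o, r, p, a)
  "morsoropa" → prefix "morso" already present; 4 new (r, o, p, a)
  "tamipalu" → prefix "tami" already present; 4 new (p, a, l, u)
  "morsorunlu" → prefix "morsor" already present; 4 new (u, n, l, u)
  "vilin" → 5 new (v, i, l, i, n)
  "linmivenpa" → prefix "linmi" already present; 5 new (v, e, n, p, a)
  "tamivenbel" → prefix "tami" already present; 6 new (v, e, n, b, e, l)
  "morsotorlin" → prefix "morso" already present; 6 new (t, o, r, l, i, n)
  "lune" → prefix "l" already present; 3 new (u, n, e)
Total nodes = 3 + 9 + 8 + 6 + 10 + 4 + 4 + 4 + 5 + 5 + 6 + 6 + 3 = 73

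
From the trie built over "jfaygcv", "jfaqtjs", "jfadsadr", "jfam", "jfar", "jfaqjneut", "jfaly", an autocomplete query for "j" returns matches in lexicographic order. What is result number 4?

Words with prefix "j", in lexicographic order: "jfadsadr", "jfaly", "jfam", "jfaqjneut", "jfaqtjs", "jfar", "jfaygcv"
Position 4: jfaqjneut

jfaqjneut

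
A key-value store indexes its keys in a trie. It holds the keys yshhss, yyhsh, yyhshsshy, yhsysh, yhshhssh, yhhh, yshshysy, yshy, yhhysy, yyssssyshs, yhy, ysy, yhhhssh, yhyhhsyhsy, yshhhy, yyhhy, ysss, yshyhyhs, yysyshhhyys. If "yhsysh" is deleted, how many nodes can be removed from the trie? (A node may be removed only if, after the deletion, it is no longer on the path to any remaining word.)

A node on "yhsysh"'s path can go only if nothing else ends at it or branches off below it.
The suffix "ysh" (3 nodes) is used only by "yhsysh"; the node for "yhs" still has the child "h", so pruning stops there.
Nodes removed: 3

3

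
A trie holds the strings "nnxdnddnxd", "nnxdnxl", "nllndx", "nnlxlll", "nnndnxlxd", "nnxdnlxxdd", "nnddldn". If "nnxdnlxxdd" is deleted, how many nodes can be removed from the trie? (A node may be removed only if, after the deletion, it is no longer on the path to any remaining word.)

A node on "nnxdnlxxdd"'s path can go only if nothing else ends at it or branches off below it.
The suffix "lxxdd" (5 nodes) is used only by "nnxdnlxxdd"; the node for "nnxdn" still has the child "d", so pruning stops there.
Nodes removed: 5

5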